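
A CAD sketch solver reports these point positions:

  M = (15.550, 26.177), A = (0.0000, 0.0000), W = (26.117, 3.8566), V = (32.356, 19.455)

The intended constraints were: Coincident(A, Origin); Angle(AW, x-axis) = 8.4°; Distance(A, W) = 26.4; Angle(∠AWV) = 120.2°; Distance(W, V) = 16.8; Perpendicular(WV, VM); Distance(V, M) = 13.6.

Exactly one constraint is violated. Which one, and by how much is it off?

Distance(V, M) = 13.6 — off by 4.50.

A = (0.00, 0.00) ✓; AW at 8.400° ✓; |AW| = 26.40 ✓; ∠AWV = 120.2° ✓; |WV| = 16.80 ✓; ∠(WV, VM) = 90.00° ✓; |VM| = 18.10 ✗.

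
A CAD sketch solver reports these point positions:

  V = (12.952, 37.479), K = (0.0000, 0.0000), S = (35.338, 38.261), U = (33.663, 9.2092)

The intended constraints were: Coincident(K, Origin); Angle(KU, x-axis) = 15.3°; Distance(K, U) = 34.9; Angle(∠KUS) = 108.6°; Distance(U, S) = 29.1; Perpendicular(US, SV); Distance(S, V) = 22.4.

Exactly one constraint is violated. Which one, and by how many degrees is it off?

Perpendicular(US, SV) — off by 5.30°.

K = (0.00, 0.00) ✓; KU at 15.30° ✓; |KU| = 34.90 ✓; ∠KUS = 108.6° ✓; |US| = 29.10 ✓; ∠(US, SV) = 95.30° ✗; |SV| = 22.40 ✓.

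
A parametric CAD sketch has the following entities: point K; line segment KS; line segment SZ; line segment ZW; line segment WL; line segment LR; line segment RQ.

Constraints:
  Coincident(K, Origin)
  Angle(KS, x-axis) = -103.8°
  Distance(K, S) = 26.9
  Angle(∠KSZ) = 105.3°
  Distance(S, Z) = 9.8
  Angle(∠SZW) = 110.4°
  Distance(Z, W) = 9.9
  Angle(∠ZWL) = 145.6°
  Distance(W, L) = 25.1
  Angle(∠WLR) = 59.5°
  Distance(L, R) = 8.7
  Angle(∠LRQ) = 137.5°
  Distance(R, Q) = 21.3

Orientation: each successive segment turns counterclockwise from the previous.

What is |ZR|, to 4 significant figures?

28.92

K is at the origin; KS runs at -103.8° with length 26.9, so S = (-6.417, -26.12). ∠KSZ = 105.3° gives SZ at -29.10° from the x-axis; with |SZ| = 9.8, Z = (2.146, -30.89). ∠SZW = 110.4° gives ZW at 40.50° from the x-axis; with |ZW| = 9.9, W = (9.674, -24.46). ∠ZWL = 145.6° gives WL at 74.90° from the x-axis; with |WL| = 25.1, L = (16.21, -0.2267). ∠WLR = 59.5° gives LR at -164.6° from the x-axis; with |LR| = 8.7, R = (7.825, -2.537). Then |ZR| = |R − Z| = 28.92.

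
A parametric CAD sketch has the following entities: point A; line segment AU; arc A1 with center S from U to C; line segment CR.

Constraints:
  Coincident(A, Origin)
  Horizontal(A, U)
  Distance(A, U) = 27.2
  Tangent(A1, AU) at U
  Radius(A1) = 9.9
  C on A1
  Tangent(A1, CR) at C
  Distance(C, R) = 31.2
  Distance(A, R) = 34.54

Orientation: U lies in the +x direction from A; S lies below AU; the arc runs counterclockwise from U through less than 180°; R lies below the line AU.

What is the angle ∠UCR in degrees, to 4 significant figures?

147.3°

Checks: A = (0.00, 0.00) ✓; |SU| = 9.900 ✓; |SC| = 9.900 ✓; ∠(SC, CR) = 90.00° ✓; |CR| = 31.20 ✓; |AR| = 34.54 ✓.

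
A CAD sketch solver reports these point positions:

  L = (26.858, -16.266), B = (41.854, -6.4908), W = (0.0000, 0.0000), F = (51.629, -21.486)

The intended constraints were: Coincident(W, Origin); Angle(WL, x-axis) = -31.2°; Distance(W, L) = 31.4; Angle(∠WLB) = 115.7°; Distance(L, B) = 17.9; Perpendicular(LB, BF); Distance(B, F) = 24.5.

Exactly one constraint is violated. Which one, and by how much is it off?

Distance(B, F) = 24.5 — off by 6.60.

W = (0.00, 0.00) ✓; WL at -31.20° ✓; |WL| = 31.40 ✓; ∠WLB = 115.7° ✓; |LB| = 17.90 ✓; ∠(LB, BF) = 90.00° ✓; |BF| = 17.90 ✗.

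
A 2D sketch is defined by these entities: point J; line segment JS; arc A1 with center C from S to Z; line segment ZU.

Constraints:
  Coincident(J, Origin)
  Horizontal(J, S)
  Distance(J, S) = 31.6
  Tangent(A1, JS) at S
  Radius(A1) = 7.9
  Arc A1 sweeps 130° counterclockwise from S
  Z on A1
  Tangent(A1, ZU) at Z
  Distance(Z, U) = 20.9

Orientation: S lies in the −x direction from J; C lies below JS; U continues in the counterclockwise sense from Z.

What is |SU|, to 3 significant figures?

29.9

J is at the origin; J and S share the same y with |JS| = 31.6 and S on the −x side, so S = (-31.6, 0.00). Tangency of A1 to JS means the radius CS is perpendicular to JS, so C = S + (0, -7.9) = (-31.6, -7.90). On A1, S sits at bearing 90° from C; a 130° counterclockwise sweep puts Z at bearing 220°, so Z = C + 7.9·(cos 220°, sin 220°) = (-37.7, -13.0). The tangent condition forces CZ to be normal to ZU, so ZU runs along (−sin 220°, cos 220°); with |ZU| = 20.9, U = (-24.2, -29.0). Then |SU| = |U − S| = 29.9.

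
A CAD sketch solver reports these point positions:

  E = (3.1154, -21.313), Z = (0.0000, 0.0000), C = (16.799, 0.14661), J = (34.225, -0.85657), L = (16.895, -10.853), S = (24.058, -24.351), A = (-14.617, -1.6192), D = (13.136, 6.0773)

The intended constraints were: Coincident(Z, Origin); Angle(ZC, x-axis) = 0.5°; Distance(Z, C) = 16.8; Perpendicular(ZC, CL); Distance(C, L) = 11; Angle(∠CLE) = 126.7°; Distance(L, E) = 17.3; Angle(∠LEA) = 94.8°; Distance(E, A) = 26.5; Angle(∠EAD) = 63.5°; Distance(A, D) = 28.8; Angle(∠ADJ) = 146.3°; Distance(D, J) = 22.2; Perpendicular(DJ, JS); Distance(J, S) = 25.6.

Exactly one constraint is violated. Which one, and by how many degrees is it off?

Perpendicular(DJ, JS) — off by 5.20°.

Z = (0.00, 0.00) ✓; ZC at 0.5000° ✓; |ZC| = 16.80 ✓; ∠(ZC, CL) = 90.00° ✓; |CL| = 11.00 ✓; ∠CLE = 126.7° ✓; |LE| = 17.30 ✓; ∠LEA = 94.80° ✓; |EA| = 26.50 ✓; ∠EAD = 63.50° ✓; |AD| = 28.80 ✓; ∠ADJ = 146.3° ✓; |DJ| = 22.20 ✓; ∠(DJ, JS) = 95.20° ✗; |JS| = 25.60 ✓.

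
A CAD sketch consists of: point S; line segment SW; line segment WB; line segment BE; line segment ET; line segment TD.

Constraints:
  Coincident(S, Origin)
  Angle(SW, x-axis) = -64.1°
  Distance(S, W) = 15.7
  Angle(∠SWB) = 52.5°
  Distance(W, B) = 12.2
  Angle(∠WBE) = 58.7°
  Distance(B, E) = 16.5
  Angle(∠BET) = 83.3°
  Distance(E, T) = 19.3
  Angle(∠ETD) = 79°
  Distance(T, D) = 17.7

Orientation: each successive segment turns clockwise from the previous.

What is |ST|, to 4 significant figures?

23.49

∠WBE = 58.7° gives BE at 47.10° from the x-axis; with |BE| = 16.5, E = (6.139, 0.4171). ∠BET = 83.3° gives ET at -49.60° from the x-axis; with |ET| = 19.3, T = (18.65, -14.28). Then |ST| = |T − S| = 23.49.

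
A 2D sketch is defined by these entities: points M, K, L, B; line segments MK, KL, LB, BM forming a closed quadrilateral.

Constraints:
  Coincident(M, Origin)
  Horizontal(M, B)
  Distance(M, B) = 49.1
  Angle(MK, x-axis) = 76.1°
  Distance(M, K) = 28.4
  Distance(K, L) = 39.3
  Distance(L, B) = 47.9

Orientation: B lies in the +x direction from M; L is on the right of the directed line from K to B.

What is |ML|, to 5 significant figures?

11.795

M is at the origin; M and B share the same y with |MB| = 49.1 and B in +x, so B = (49.1, 0). MK runs at 76.1° with |MK| = 28.4, so K = (6.8225, 27.568). L is determined by |KL| = 39.3 and |LB| = 47.9 together: it lies at the intersection of circle(K, 39.3) and circle(B, 47.9). With |KB| = 50.472, the foot of the radical line on KB is 17.807 from K and the perpendicular offset is √(39.3² − 17.807²) = 35.034. Taking the right-of-KB solution: L = (2.6021, -11.504).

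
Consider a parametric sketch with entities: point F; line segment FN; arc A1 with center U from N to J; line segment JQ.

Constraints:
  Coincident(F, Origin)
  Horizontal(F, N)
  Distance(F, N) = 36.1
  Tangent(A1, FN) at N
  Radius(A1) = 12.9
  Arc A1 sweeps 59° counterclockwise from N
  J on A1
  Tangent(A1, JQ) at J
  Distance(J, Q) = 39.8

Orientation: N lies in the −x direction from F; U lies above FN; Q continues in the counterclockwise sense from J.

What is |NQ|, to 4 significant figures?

51.24

F is at the origin; FN is horizontal with |FN| = 36.1 and N on the −x side, so N = (-36.10, 0.000). The tangent condition forces UN to be normal to FN, so U = N + (0, 12.9) = (-36.10, 12.90). On A1, N sits at bearing -90° from U; a 59° counterclockwise sweep puts J at bearing -31°, so J = U + 12.9·(cos -31°, sin -31°) = (-25.04, 6.256). A1 meets JQ tangentially, so UJ is at right angles to JQ, so JQ runs along (−sin -31°, cos -31°); with |JQ| = 39.8, Q = (-4.544, 40.37). Then |NQ| = |Q − N| = 51.24.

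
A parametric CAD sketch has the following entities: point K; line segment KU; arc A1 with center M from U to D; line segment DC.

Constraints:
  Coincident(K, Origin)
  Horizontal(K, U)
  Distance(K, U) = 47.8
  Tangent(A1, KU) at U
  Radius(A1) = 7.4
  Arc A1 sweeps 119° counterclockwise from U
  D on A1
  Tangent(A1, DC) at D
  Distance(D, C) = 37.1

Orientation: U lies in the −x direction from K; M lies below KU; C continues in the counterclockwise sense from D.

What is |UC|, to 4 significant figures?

44.94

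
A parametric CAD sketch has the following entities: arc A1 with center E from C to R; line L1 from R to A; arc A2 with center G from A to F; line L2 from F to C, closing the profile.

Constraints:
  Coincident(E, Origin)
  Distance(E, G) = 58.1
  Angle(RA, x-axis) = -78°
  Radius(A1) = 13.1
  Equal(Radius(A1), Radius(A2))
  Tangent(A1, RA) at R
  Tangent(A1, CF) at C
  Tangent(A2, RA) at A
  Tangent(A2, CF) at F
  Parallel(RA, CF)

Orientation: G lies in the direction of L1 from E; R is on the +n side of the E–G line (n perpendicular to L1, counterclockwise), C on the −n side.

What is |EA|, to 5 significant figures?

59.559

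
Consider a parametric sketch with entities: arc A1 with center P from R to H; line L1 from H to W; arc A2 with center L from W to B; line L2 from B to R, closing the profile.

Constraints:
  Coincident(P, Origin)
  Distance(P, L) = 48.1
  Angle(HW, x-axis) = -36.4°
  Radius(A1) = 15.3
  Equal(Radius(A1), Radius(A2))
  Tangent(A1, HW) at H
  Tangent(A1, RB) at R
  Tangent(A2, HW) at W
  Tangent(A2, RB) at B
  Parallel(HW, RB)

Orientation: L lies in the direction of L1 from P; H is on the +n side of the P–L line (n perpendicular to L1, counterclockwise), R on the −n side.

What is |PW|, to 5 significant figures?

50.475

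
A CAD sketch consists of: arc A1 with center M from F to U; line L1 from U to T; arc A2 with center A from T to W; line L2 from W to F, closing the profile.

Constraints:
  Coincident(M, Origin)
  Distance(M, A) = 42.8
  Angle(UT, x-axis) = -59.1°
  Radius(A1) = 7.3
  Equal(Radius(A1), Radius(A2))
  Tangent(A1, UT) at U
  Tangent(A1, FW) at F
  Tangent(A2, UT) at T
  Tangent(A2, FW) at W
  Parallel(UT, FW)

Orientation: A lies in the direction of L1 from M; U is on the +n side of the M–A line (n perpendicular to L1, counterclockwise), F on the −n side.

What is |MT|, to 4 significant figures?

43.42

The slot axis is L1's direction at -59.1°, so u = (cos -59.1°, sin -59.1°) = (0.5135, -0.8581) and n = (−sin -59.1°, cos -59.1°) = (0.8581, 0.5135). M is at the origin and A lies 42.8 along u from M, so A = 42.8·u = (21.98, -36.73). Tangency of A1 to both parallel lines with radius 7.3 puts U and F at M ± 7.3·n: U = (6.264, 3.749), F = (-6.264, -3.749). Equal radii place T and W the same way about A: T = A + 7.3·n = (28.24, -32.98), W = A − 7.3·n = (15.72, -40.47). Then |MT| = |T − M| = 43.42.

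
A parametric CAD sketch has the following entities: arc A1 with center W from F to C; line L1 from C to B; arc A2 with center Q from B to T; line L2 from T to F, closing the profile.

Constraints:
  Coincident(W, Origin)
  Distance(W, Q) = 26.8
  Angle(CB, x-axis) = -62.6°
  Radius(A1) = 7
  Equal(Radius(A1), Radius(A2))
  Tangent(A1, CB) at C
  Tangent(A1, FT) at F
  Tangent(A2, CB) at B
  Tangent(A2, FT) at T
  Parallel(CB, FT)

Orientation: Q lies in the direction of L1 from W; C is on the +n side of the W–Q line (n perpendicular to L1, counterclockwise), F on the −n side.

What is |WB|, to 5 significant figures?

27.699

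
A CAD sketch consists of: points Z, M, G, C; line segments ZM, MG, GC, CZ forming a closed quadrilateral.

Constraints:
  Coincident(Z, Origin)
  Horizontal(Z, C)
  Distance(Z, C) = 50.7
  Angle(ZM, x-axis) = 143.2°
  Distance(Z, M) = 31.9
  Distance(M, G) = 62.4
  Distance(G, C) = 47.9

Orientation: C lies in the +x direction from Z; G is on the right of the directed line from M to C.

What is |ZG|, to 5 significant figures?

32.598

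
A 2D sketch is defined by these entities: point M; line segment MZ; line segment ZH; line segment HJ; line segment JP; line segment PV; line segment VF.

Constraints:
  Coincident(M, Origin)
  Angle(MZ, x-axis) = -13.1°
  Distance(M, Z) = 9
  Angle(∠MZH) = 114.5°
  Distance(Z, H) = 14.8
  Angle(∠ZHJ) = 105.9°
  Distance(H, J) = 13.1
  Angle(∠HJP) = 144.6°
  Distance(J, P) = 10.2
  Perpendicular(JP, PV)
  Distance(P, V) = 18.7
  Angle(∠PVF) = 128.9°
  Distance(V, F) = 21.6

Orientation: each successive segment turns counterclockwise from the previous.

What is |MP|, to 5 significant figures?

23.387

∠ZHJ = 105.9° gives HJ at 126.50° from the x-axis; with |HJ| = 13.1, J = (10.004, 20.217). ∠HJP = 144.6° gives JP at 161.90° from the x-axis; with |JP| = 10.2, P = (0.30849, 23.385). Then |MP| = |P − M| = 23.387.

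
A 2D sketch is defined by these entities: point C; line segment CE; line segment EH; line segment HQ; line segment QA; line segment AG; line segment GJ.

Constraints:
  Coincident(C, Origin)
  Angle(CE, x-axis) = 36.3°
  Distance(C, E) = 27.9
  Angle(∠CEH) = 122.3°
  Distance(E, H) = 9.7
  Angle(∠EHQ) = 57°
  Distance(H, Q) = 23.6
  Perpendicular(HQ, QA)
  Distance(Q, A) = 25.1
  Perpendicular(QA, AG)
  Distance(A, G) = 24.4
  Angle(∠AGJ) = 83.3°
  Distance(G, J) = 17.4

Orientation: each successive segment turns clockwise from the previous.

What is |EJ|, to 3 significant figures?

4.07

C is at the origin; CE runs at 36.3° with length 27.9, so E = (22.5, 16.5). ∠CEH = 122.3° gives EH at -21.4° from the x-axis; with |EH| = 9.7, H = (31.5, 13.0). ∠EHQ = 57.0° gives HQ at -144° from the x-axis; with |HQ| = 23.6, Q = (12.3, -0.760). HQ is perpendicular to QA, so QA runs at 126°; with |QA| = 25.1, A = (-2.28, 19.6). QA ⟂ AG, so AG runs at 35.6°; with |AG| = 24.4, G = (17.6, 33.9). ∠AGJ = 83.3° gives GJ at -61.1° from the x-axis; with |GJ| = 17.4, J = (26.0, 18.6). Then |EJ| = |J − E| = 4.07.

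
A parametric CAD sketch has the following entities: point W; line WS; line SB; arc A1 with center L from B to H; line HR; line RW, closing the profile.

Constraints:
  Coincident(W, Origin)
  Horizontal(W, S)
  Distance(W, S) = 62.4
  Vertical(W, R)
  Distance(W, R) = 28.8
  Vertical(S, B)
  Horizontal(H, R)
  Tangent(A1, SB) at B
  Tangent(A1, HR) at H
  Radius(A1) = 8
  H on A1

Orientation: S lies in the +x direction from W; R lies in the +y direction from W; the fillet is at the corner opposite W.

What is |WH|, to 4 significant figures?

61.55

W is at the origin; W and S share the same y with |WS| = 62.4 and S on the +x side, so S = (62.40, 0.000). WR is vertical with |WR| = 28.8 and R on the +y side, so R = (0.000, 28.80). The virtual corner opposite W is at (62.40, 28.80). A1 meets SB tangentially, so LB is at right angles to SB and A1 meets HR tangentially, so LH is at right angles to HR, with radius 8.0, so the center L sits 8.0 in from both sides at L = (54.40, 20.80). That places the tangent points at B = (62.40, 20.80) on SB and H = (54.40, 28.80) on HR. Then |WH| = |H − W| = 61.55.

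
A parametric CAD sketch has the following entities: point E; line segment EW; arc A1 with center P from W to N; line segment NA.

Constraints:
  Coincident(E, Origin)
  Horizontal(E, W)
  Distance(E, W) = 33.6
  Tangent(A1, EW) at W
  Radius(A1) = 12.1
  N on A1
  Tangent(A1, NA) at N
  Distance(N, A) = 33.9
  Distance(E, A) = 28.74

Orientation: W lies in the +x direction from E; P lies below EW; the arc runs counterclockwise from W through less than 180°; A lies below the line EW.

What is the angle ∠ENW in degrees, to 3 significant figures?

148°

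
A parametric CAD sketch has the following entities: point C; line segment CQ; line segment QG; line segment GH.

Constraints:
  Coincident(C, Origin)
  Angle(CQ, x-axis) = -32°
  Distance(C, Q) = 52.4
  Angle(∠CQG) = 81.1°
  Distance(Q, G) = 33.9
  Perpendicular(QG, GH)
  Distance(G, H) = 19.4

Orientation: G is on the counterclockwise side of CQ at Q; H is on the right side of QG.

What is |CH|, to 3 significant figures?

75.7

C is at the origin; CQ runs at -32.0° with length 52.4, so Q = 52.4·(cos -32.0°, sin -32.0°) = (44.4, -27.8). ∠CQG = 81.1°, so QG runs at -32.0° + (180° − 81.1°) = 66.9° from the x-axis; with |QG| = 33.9, G = Q + 33.9·(cos 66.9°, sin 66.9°) = (57.7, 3.41). QG ⟂ GH; with |GH| = 19.4 on the right of QG, H = G + 19.4·(0.920, -0.392) = (75.6, -4.20). Then |CH| = |H − C| = 75.7.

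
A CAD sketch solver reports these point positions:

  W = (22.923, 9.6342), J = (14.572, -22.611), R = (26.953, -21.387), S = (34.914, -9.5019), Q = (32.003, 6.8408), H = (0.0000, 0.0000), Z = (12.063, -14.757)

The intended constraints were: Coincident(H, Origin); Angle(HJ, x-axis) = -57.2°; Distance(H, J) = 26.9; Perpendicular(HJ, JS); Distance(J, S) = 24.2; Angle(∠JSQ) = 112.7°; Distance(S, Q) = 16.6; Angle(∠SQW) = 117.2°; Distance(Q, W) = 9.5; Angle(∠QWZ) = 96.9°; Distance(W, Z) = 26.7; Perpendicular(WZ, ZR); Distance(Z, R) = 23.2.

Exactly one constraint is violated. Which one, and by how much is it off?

Distance(Z, R) = 23.2 — off by 6.90.

H = (0.00, 0.00) ✓; HJ at -57.20° ✓; |HJ| = 26.90 ✓; ∠(HJ, JS) = 90.00° ✓; |JS| = 24.20 ✓; ∠JSQ = 112.7° ✓; |SQ| = 16.60 ✓; ∠SQW = 117.2° ✓; |QW| = 9.500 ✓; ∠QWZ = 96.90° ✓; |WZ| = 26.70 ✓; ∠(WZ, ZR) = 90.00° ✓; |ZR| = 16.30 ✗.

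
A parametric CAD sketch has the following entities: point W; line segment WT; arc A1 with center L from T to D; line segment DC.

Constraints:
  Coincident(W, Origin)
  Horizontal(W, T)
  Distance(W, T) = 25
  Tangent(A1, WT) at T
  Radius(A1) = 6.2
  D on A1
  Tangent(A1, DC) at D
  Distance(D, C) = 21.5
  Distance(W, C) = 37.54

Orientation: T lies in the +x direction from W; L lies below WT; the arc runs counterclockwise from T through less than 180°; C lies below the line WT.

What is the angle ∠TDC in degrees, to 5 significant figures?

127.78°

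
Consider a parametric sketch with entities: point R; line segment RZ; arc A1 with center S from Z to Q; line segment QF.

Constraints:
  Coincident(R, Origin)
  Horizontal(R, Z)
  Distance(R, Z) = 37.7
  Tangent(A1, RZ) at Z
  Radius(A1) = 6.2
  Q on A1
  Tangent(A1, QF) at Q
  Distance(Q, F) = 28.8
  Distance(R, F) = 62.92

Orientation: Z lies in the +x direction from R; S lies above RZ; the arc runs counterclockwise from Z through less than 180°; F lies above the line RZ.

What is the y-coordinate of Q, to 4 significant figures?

3.584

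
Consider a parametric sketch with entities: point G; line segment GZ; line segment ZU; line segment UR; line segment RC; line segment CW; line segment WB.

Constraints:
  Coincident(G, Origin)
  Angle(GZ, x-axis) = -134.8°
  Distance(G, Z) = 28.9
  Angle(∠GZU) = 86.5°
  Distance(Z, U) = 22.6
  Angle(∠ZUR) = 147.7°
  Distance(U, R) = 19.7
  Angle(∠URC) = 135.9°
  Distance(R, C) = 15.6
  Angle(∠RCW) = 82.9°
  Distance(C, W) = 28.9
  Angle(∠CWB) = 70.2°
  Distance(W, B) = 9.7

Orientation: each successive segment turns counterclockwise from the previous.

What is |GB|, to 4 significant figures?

17.39

G is at the origin; GZ runs at -134.8° with length 28.9, so Z = (-20.36, -20.51). ∠GZU = 86.5° gives ZU at -41.30° from the x-axis; with |ZU| = 22.6, U = (-3.385, -35.42). ∠ZUR = 147.7° gives UR at -9.000° from the x-axis; with |UR| = 19.7, R = (16.07, -38.50). ∠URC = 135.9° gives RC at 35.10° from the x-axis; with |RC| = 15.6, C = (28.84, -29.53). ∠RCW = 82.9° gives CW at 132.2° from the x-axis; with |CW| = 28.9, W = (9.423, -8.125). ∠CWB = 70.2° gives WB at -118.0° from the x-axis; with |WB| = 9.7, B = (4.869, -16.69). Then |GB| = |B − G| = 17.39.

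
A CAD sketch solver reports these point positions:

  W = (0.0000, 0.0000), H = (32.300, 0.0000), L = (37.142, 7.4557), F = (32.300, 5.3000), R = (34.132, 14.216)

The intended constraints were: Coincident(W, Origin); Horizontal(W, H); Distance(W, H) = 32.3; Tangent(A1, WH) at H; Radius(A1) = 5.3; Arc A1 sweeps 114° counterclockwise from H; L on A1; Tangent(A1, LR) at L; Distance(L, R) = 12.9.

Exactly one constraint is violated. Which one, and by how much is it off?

Distance(L, R) = 12.9 — off by 5.50.

W = (0.00, 0.00) ✓; W.y = 0.00, H.y = 0.00 ✓; |WH| = 32.30 ✓; ∠(FH, HW) = 90.00° ✓; |FH| = 5.300 ✓; bearing(F→L) − bearing(F→H) = 114.0° ✓; |FL| = 5.300 ✓; ∠(FL, LR) = 90.00° ✓; |LR| = 7.400 ✗.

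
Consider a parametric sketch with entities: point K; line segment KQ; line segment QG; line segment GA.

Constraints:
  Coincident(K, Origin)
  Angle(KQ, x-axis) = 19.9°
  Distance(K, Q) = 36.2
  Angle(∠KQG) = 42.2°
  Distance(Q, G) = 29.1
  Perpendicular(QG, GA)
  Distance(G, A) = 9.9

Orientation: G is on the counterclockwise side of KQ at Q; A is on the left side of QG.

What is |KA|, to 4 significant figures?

14.60

∠KQG = 42.2°, so QG runs at 19.9° + (180° − 42.2°) = 157.7° from the x-axis; with |QG| = 29.1, G = Q + 29.1·(cos 157.7°, sin 157.7°) = (7.115, 23.36). QG is perpendicular to GA; with |GA| = 9.9 on the left of QG, A = G + 9.9·(-0.3795, -0.9252) = (3.358, 14.20). Then |KA| = |A − K| = 14.60.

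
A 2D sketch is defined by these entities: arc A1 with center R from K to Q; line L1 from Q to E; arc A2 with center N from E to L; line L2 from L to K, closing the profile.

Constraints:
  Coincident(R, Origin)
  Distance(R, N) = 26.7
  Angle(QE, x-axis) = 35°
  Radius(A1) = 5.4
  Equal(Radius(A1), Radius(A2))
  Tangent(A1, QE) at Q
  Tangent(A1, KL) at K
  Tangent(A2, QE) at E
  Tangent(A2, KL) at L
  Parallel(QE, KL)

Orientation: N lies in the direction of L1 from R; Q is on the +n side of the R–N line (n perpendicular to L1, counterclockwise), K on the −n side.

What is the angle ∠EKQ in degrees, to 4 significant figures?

67.98°

The slot axis is L1's direction at 35.0°, so u = (cos 35.0°, sin 35.0°) = (0.8192, 0.5736) and n = (−sin 35.0°, cos 35.0°) = (-0.5736, 0.8192). R is at the origin and N lies 26.7 along u from R, so N = 26.7·u = (21.87, 15.31). Tangency of A1 to both parallel lines with radius 5.4 puts Q and K at R ± 5.4·n: Q = (-3.097, 4.423), K = (3.097, -4.423). Equal radii place E and L the same way about N: E = N + 5.4·n = (18.77, 19.74), L = N − 5.4·n = (24.97, 10.89). Then cos ∠EKQ = KE·KQ / (|KE||KQ|), giving 67.98°.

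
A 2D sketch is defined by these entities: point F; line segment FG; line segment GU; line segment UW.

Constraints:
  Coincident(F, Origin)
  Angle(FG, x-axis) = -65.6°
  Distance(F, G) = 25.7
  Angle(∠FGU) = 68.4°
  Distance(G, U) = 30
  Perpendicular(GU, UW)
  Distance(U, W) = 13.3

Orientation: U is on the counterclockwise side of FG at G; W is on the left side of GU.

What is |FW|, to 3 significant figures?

23.1

∠FGU = 68.4°, so GU runs at -65.6° + (180° − 68.4°) = 46.0° from the x-axis; with |GU| = 30.0, U = G + 30.0·(cos 46.0°, sin 46.0°) = (31.5, -1.82). GU ⟂ UW; with |UW| = 13.3 on the left of GU, W = U + 13.3·(-0.719, 0.695) = (21.9, 7.41). Then |FW| = |W − F| = 23.1.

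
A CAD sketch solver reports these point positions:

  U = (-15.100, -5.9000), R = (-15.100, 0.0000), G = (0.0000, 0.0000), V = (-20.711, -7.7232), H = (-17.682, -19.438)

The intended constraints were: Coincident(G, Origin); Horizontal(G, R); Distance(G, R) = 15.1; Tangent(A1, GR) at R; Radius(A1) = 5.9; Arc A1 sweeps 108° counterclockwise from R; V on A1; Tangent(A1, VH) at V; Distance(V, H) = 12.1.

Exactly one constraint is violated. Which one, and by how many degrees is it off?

Tangent(A1, VH) at V — off by 3.50°.

G = (0.00, 0.00) ✓; G.y = 0.00, R.y = 0.00 ✓; |GR| = 15.10 ✓; ∠(UR, RG) = 90.00° ✓; |UR| = 5.900 ✓; bearing(U→V) − bearing(U→R) = 108.0° ✓; |UV| = 5.900 ✓; ∠(UV, VH) = 93.50° ✗; |VH| = 12.10 ✓.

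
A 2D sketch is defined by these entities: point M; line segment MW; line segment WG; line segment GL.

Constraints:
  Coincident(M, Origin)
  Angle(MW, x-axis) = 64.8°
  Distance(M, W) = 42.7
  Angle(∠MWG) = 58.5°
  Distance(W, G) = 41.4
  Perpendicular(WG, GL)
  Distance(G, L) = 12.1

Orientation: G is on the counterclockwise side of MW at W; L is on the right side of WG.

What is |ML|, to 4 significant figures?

52.13

M is at the origin; MW runs at 64.8° with length 42.7, so W = 42.7·(cos 64.8°, sin 64.8°) = (18.18, 38.64). ∠MWG = 58.5°, so WG runs at 64.8° + (180° − 58.5°) = 186.3° from the x-axis; with |WG| = 41.4, G = W + 41.4·(cos 186.3°, sin 186.3°) = (-22.97, 34.09). WG is perpendicular to GL; with |GL| = 12.1 on the right of WG, L = G + 12.1·(-0.1097, 0.9940) = (-24.30, 46.12). Then |ML| = |L − M| = 52.13.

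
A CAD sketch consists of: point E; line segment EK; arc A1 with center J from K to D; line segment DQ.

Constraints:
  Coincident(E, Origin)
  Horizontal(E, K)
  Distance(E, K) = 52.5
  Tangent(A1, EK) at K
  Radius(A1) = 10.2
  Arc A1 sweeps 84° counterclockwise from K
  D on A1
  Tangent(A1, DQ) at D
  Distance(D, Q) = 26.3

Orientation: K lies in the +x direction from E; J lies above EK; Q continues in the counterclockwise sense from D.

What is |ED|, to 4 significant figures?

63.31

E is at the origin; E and K share the same y with |EK| = 52.5 and K on the +x side, so K = (52.50, 0.000). The tangent condition forces JK to be normal to EK, so J = K + (0, 10.2) = (52.50, 10.20). On A1, K sits at bearing -90° from J; an 84° counterclockwise sweep puts D at bearing -6°, so D = J + 10.2·(cos -6°, sin -6°) = (62.64, 9.134). Then |ED| = |D − E| = 63.31.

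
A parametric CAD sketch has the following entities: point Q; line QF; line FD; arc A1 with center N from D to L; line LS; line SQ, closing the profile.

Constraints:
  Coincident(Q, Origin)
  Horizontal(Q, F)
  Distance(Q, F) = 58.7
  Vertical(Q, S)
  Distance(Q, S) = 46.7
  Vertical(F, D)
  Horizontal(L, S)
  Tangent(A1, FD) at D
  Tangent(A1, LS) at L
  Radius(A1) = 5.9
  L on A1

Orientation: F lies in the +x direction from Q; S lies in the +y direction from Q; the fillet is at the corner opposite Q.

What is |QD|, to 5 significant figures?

71.487

The virtual corner opposite Q is at (58.700, 46.700). Since A1 is tangent to FD there, ND ⟂ FD and the tangent condition forces NL to be normal to LS, with radius 5.9, so the center N sits 5.9 in from both sides at N = (52.800, 40.800). That places the tangent points at D = (58.700, 40.800) on FD and L = (52.800, 46.700) on LS. Then |QD| = |D − Q| = 71.487.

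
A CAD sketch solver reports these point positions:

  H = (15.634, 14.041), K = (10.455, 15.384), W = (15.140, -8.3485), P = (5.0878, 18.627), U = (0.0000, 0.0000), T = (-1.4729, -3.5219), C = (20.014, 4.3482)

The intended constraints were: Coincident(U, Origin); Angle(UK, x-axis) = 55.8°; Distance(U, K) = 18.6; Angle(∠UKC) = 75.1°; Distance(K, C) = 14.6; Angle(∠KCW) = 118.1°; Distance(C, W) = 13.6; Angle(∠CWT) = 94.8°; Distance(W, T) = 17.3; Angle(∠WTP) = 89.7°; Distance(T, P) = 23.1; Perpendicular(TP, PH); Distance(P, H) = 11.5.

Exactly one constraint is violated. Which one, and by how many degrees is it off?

Perpendicular(TP, PH) — off by 7.00°.

U = (0.00, 0.00) ✓; UK at 55.80° ✓; |UK| = 18.60 ✓; ∠UKC = 75.10° ✓; |KC| = 14.60 ✓; ∠KCW = 118.1° ✓; |CW| = 13.60 ✓; ∠CWT = 94.80° ✓; |WT| = 17.30 ✓; ∠WTP = 89.70° ✓; |TP| = 23.10 ✓; ∠(TP, PH) = 97.00° ✗; |PH| = 11.50 ✓.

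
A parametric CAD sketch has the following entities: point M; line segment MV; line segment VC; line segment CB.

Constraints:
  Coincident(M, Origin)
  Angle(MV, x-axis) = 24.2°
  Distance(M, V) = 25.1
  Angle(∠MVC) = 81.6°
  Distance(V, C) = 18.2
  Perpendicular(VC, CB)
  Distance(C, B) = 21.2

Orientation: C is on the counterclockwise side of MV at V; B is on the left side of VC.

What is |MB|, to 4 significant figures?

14.98

M is at the origin; MV runs at 24.2° with length 25.1, so V = 25.1·(cos 24.2°, sin 24.2°) = (22.89, 10.29). ∠MVC = 81.6°, so VC runs at 24.2° + (180° − 81.6°) = 122.6° from the x-axis; with |VC| = 18.2, C = V + 18.2·(cos 122.6°, sin 122.6°) = (13.09, 25.62). VC is perpendicular to CB; with |CB| = 21.2 on the left of VC, B = C + 21.2·(-0.8425, -0.5388) = (-4.771, 14.20). Then |MB| = |B − M| = 14.98.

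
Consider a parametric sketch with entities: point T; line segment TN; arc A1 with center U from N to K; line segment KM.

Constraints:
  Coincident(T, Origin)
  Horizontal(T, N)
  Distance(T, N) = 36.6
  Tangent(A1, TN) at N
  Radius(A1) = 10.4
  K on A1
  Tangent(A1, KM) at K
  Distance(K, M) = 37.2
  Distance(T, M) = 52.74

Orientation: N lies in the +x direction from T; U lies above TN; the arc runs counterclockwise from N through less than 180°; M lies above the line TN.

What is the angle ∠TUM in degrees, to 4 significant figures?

86.91°

Checks: |UK| = 10.40 ✓; ∠(UK, KM) = 90.00° ✓; |KM| = 37.20 ✓; |TM| = 52.74 ✓.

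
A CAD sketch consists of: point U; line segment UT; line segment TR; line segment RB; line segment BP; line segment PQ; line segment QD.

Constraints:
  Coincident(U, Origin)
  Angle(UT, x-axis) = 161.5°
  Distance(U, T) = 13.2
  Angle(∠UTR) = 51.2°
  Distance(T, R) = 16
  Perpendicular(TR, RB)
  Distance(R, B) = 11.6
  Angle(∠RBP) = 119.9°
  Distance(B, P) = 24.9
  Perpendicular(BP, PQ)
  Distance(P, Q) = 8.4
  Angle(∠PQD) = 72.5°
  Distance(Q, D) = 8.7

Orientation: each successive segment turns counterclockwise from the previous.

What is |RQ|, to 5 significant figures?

30.727

∠RBP = 119.9° gives BP at 80.400° from the x-axis; with |BP| = 24.9, P = (8.0652, 17.758). BP is perpendicular to PQ, so PQ runs at 170.40°; with |PQ| = 8.4, Q = (-0.21722, 19.159). Then |RQ| = |Q − R| = 30.727.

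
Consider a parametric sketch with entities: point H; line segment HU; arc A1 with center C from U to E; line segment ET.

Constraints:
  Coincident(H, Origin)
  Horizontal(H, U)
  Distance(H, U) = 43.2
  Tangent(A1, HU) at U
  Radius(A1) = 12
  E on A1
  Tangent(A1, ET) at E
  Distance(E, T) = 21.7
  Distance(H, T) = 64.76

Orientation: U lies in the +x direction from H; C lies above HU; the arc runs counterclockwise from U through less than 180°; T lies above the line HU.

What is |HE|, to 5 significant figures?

56.471

Checks: ∠(CU, UH) = 90.00° ✓; |CE| = 12.00 ✓; ∠(CE, ET) = 90.00° ✓; |ET| = 21.70 ✓; |HT| = 64.76 ✓.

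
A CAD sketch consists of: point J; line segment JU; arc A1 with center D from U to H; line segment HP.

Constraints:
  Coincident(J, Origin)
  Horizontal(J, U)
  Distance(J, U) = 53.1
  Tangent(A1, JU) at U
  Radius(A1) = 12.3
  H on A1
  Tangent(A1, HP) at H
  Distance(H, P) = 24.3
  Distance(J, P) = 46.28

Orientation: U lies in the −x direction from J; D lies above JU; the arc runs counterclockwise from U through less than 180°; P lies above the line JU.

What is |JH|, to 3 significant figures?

42.3

J is at the origin; JU is horizontal with |JU| = 53.1 and U on the −x side, so U = (-53.1, 0.00). The tangent condition forces DU to be normal to JU, so D = U + (0, 12.3) = (-53.1, 12.3). Since DH ⟂ HP (tangency), |DP| = √(12.3² + 24.3²) = 27.2 regardless of where H sits on A1. So P lies on both circle(J, 46.28) and circle(D, 27.2); the above-JU intersection is P = (-33.8, 31.6). H is the foot of the tangent from P: H = (-41.4, 8.47).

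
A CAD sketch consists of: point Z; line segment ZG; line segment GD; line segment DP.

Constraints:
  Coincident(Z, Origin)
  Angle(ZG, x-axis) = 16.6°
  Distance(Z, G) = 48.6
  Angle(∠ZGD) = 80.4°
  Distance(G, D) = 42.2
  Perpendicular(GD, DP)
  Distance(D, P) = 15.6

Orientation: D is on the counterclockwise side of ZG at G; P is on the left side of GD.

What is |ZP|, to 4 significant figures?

46.98

Z is at the origin; ZG runs at 16.6° with length 48.6, so G = 48.6·(cos 16.6°, sin 16.6°) = (46.57, 13.88). ∠ZGD = 80.4°, so GD runs at 16.6° + (180° − 80.4°) = 116.2° from the x-axis; with |GD| = 42.2, D = G + 42.2·(cos 116.2°, sin 116.2°) = (27.94, 51.75). GD is perpendicular to DP; with |DP| = 15.6 on the left of GD, P = D + 15.6·(-0.8973, -0.4415) = (13.95, 44.86). Then |ZP| = |P − Z| = 46.98.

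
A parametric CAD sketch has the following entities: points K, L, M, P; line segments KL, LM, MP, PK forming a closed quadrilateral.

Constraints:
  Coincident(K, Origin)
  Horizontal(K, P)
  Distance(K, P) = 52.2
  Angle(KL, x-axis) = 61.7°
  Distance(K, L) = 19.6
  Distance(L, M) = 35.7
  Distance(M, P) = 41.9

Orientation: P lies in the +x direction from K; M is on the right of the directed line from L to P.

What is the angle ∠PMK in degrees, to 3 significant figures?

103°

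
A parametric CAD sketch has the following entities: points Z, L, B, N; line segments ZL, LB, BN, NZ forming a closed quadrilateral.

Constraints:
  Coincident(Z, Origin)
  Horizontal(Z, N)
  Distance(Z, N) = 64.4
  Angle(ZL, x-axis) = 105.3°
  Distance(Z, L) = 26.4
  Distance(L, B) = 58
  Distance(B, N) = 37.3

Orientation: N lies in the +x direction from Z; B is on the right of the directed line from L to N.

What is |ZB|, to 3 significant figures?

36.3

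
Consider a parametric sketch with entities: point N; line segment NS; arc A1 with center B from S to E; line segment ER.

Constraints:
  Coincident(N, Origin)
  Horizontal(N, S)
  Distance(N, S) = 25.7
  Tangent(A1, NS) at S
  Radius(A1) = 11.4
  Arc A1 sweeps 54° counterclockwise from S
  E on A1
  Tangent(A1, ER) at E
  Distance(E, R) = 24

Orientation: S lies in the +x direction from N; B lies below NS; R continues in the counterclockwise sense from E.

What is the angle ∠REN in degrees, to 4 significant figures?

69.92°

On A1, S sits at bearing 90° from B; a 54° counterclockwise sweep puts E at bearing 144°, so E = B + 11.4·(cos 144°, sin 144°) = (16.48, -4.699). Since A1 is tangent to ER there, BE ⟂ ER, so ER runs along (−sin 144°, cos 144°); with |ER| = 24.0, R = (2.370, -24.12). Then cos ∠REN = ER·EN / (|ER||EN|), giving 69.92°.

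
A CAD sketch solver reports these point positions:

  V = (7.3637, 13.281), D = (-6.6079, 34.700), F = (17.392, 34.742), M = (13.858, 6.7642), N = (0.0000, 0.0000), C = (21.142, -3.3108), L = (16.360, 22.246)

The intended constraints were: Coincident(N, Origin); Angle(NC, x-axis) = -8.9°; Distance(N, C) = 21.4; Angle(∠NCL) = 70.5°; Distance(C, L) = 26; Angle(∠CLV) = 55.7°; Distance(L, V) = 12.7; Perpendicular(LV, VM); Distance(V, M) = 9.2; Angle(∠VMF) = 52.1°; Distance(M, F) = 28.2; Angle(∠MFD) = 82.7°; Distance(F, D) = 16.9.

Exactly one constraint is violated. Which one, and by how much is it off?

Distance(F, D) = 16.9 — off by 7.10.

N = (0.00, 0.00) ✓; NC at -8.900° ✓; |NC| = 21.40 ✓; ∠NCL = 70.50° ✓; |CL| = 26.00 ✓; ∠CLV = 55.70° ✓; |LV| = 12.70 ✓; ∠(LV, VM) = 90.00° ✓; |VM| = 9.200 ✓; ∠VMF = 52.10° ✓; |MF| = 28.20 ✓; ∠MFD = 82.70° ✓; |FD| = 24.00 ✗.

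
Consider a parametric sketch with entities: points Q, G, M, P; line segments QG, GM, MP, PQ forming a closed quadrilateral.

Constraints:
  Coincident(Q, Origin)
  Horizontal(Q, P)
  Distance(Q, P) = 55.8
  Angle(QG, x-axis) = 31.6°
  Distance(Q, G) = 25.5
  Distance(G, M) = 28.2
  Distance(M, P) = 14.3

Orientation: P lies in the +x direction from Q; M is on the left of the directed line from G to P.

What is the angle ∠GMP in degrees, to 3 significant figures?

115°

Checks: |GM| = 28.20 ✓; |MP| = 14.30 ✓.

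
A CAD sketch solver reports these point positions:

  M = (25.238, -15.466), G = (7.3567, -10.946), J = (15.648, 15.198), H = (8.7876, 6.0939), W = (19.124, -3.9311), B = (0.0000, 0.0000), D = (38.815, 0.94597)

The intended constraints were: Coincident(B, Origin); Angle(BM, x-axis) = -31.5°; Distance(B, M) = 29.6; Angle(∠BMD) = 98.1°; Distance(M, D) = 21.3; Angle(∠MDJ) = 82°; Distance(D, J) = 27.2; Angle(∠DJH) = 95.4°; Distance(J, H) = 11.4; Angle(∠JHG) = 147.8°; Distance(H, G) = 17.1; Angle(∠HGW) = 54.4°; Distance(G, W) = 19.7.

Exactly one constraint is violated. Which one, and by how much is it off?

Distance(G, W) = 19.7 — off by 6.00.

B = (0.00, 0.00) ✓; BM at -31.50° ✓; |BM| = 29.60 ✓; ∠BMD = 98.10° ✓; |MD| = 21.30 ✓; ∠MDJ = 82.00° ✓; |DJ| = 27.20 ✓; ∠DJH = 95.40° ✓; |JH| = 11.40 ✓; ∠JHG = 147.8° ✓; |HG| = 17.10 ✓; ∠HGW = 54.40° ✓; |GW| = 13.70 ✗.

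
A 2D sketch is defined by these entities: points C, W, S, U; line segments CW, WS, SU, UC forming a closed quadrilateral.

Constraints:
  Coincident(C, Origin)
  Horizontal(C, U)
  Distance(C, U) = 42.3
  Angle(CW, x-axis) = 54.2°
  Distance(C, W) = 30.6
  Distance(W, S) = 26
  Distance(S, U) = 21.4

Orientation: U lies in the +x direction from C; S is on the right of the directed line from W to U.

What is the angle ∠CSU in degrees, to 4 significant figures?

174.6°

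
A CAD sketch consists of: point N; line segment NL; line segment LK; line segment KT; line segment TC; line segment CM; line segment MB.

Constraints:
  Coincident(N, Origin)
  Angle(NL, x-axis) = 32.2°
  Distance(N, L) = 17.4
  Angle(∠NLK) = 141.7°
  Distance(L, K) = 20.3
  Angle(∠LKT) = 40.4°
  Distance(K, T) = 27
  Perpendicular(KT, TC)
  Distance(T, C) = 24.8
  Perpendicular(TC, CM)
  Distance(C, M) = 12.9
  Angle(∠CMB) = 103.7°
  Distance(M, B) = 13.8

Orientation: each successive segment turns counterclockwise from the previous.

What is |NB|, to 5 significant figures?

22.147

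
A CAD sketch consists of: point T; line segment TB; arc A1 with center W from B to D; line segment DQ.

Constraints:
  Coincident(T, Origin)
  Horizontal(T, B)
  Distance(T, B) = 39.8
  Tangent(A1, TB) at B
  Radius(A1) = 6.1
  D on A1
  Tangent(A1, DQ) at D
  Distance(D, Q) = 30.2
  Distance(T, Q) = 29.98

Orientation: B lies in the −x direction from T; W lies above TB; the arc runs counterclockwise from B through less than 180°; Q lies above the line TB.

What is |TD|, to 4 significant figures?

35.17

T is at the origin; T and B share the same y with |TB| = 39.8 and B on the −x side, so B = (-39.80, 0.000). Tangency of A1 to TB means the radius WB is perpendicular to TB, so W = B + (0, 6.1) = (-39.80, 6.100). Since WD ⟂ DQ (tangency), |WQ| = √(6.1² + 30.2²) = 30.81 regardless of where D sits on A1. So Q lies on both circle(T, 29.98) and circle(W, 30.81); the above-TB intersection is Q = (-15.83, 25.46). D is the foot of the tangent from Q: D = (-35.10, 2.207).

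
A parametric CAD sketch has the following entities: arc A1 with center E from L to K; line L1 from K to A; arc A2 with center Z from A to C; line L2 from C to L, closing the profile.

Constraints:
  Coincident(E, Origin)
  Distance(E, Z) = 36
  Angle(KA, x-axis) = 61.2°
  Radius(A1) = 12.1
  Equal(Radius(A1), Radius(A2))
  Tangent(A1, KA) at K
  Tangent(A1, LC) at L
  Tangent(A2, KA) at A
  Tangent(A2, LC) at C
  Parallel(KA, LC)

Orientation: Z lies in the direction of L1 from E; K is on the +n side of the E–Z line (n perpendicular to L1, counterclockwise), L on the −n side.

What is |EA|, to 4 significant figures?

37.98

The slot axis is L1's direction at 61.2°, so u = (cos 61.2°, sin 61.2°) = (0.4818, 0.8763) and n = (−sin 61.2°, cos 61.2°) = (-0.8763, 0.4818). E is at the origin and Z lies 36.0 along u from E, so Z = 36.0·u = (17.34, 31.55). Tangency of A1 to both parallel lines with radius 12.1 puts K and L at E ± 12.1·n: K = (-10.60, 5.829), L = (10.60, -5.829). Equal radii place A and C the same way about Z: A = Z + 12.1·n = (6.740, 37.38), C = Z − 12.1·n = (27.95, 25.72). Then |EA| = |A − E| = 37.98.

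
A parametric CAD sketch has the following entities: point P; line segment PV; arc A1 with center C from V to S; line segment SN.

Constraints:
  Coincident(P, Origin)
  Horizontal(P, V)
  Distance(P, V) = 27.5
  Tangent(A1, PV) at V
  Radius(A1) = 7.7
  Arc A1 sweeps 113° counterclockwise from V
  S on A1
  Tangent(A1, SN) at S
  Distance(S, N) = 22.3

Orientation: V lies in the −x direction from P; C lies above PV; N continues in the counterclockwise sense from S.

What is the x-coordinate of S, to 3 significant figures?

-20.4

The tangent condition forces CV to be normal to PV, so C = V + (0, 7.7) = (-27.5, 7.70). On A1, V sits at bearing -90° from C; a 113° counterclockwise sweep puts S at bearing 23°, so S = C + 7.7·(cos 23°, sin 23°) = (-20.4, 10.7). So S.x = -20.4.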